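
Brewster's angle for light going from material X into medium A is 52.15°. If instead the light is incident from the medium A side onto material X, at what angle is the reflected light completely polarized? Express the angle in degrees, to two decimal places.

θ_B' ≈ 37.85°

tan θ_B' = n₁/n₂ = 1/tan θ_B, so θ_B' = 90° − θ_B.
θ_B' = 90° − 52.15° = 37.85°.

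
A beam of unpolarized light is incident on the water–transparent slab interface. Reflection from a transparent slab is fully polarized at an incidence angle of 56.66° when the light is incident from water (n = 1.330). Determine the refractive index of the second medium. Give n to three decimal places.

n ≈ 2.022

Brewster's law: tan θ_B = n₂/n₁ (light incident in water, refracted into a transparent slab).
n₂ = n₁ tan θ_B = 1.330 × tan 56.66° = 2.022.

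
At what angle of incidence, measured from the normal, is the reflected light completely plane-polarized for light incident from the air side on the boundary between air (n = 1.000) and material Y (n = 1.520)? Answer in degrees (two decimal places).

At Brewster's angle the reflected and refracted rays are perpendicular, which with Snell's law gives tan θ_B = n₂/n₁.
Here n₂/n₁ = 1.520/1.000 = 1.5200, and Brewster's law gives tan θ_B = n₂/n₁. Taking the arctangent, θ_B = 56.66°.

θ_B ≈ 56.66°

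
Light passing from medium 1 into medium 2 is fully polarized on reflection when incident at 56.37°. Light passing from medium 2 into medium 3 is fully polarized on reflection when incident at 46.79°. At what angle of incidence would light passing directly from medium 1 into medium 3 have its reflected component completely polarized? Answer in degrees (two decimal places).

θ_B ≈ 58.00°

tan θ_B(1→2) = n₂/n₁ = tan 56.37° = 1.5034.
tan θ_B(2→3) = n₃/n₂ = tan 46.79° = 1.0645.
So n₃/n₁ = (n₂/n₁)(n₃/n₂) = 1.5034 × 1.0645 = 1.6004.
θ_B(1→3) = arctan(1.6004) = 58.00°.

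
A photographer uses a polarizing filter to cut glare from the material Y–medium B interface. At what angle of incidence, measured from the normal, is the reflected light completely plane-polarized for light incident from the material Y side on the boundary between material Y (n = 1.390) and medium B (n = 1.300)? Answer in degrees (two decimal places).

θ_B ≈ 43.08°

Brewster's condition: tan θ_B = n₂/n₁ = 1.300/1.390 = 0.9353. Taking the arctangent, θ_B = 43.08°.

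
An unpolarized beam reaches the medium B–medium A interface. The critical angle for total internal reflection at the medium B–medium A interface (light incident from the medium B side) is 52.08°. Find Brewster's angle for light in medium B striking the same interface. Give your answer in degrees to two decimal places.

At the critical angle sin θ_c = n₂/n₁, giving n₂/n₁ = sin 52.08° = 0.7889.
Then tan θ_B = n₂/n₁ = 0.7889, so θ_B = arctan 0.7889 = 38.27°.

θ_B ≈ 38.27°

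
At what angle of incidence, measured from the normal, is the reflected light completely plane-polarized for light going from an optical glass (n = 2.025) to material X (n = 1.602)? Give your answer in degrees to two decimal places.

tan θ_B = n₂/n₁ = 1.602/2.025 = 0.7911. Taking the arctangent, θ_B = 38.35°.

θ_B ≈ 38.35°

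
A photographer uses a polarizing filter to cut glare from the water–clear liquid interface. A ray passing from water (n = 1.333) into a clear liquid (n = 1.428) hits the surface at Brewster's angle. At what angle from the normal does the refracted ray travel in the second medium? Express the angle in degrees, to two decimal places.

θ_t ≈ 43.03°

First find Brewster's angle: tan θ_B = 1.428/1.333 = 1.0713, giving θ_B = 46.97°.
At Brewster's angle the reflected and refracted rays are perpendicular, so θ_t = 90° − θ_B = 90° − 46.97° = 43.03°.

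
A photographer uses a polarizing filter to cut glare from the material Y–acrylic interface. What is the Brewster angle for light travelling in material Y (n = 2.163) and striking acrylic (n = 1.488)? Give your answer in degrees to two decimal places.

θ_B ≈ 34.53°

Brewster's condition: tan θ_B = n₂/n₁ = 1.488/2.163 = 0.6879. Taking the arctangent, θ_B = 34.53°.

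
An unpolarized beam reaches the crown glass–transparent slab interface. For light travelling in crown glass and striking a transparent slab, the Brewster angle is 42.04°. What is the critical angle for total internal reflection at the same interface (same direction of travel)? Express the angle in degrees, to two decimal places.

θ_c ≈ 64.38°

n₂/n₁ = tan 42.04° = 0.9017; the critical angle satisfies sin θ_c = n₂/n₁.
θ_c = arcsin(0.9017) = 64.38°.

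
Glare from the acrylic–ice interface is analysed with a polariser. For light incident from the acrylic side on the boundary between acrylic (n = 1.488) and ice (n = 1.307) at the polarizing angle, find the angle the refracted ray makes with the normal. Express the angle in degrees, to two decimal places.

First find Brewster's angle: tan θ_B = 1.307/1.488 = 0.8784, giving θ_B = 41.29°.
At Brewster's angle the reflected and refracted rays are perpendicular, so θ_t = 90° − θ_B = 90° − 41.29° = 48.71°.

θ_t ≈ 48.71°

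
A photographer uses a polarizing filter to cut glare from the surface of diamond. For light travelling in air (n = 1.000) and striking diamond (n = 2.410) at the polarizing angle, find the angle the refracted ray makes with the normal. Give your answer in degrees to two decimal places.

tan θ_B = n₂/n₁ = 2.410/1.000 = 2.4100, so θ_B = 67.46°.
The refracted ray is perpendicular to the reflected ray, so θ_t = 90° − θ_B = 22.54°.

θ_t ≈ 22.54°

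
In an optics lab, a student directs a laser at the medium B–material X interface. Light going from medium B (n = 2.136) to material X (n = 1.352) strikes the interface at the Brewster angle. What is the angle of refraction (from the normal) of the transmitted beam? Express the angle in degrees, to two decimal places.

First find Brewster's angle: tan θ_B = 1.352/2.136 = 0.6330, giving θ_B = 32.33°.
The refracted ray is perpendicular to the reflected ray, so θ_t = 90° − θ_B = 57.67°.

θ_t ≈ 57.67°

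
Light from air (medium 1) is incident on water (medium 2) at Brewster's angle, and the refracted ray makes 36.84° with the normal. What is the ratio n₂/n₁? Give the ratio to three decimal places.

At Brewster incidence θ_B = 90° − θ_t = 90° − 36.84° = 53.16°.
Then n₂/n₁ = tan θ_B = tan 53.16° = 1.335.

n₂/n₁ ≈ 1.335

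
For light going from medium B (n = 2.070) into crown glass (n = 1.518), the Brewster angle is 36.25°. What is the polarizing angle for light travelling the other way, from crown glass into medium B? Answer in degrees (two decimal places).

Reversing the direction swaps n₁ and n₂, so tan θ_B' = 1/tan θ_B and θ_B' = 90° − θ_B.
Hence θ_B' = 90° − 36.25° = 53.75°.

θ_B' ≈ 53.75°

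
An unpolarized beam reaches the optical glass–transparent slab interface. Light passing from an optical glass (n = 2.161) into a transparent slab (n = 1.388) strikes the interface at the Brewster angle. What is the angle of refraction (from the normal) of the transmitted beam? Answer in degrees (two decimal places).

θ_B = arctan(n₂/n₁) = arctan(1.388/2.161) = 32.71°.
The refracted ray is perpendicular to the reflected ray, so θ_t = 90° − θ_B = 57.29°.

θ_t ≈ 57.29°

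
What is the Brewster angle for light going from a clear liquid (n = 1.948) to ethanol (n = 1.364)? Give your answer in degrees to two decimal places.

θ_B ≈ 35.00°

tan θ_B = n₂/n₁ = 1.364/1.948 = 0.7002.
So θ_B = arctan 0.7002 = 35.00°.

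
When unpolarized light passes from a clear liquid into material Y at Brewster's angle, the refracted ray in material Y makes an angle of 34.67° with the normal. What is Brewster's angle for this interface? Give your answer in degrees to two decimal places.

At Brewster's angle the reflected and refracted rays are perpendicular, so θ_B + θ_t = 90°.
So θ_B = 90° − θ_t = 90° − 34.67° = 55.33°.

θ_B ≈ 55.33°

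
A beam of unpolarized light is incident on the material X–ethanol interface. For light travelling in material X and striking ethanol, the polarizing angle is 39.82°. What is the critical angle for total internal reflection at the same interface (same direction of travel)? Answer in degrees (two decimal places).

θ_c ≈ 56.49°

tan θ_B = n₂/n₁ = tan 39.82° = 0.8338.
Total internal reflection: sin θ_c = n₂/n₁ = 0.8338.
θ_c = arcsin(0.8338) = 56.49°.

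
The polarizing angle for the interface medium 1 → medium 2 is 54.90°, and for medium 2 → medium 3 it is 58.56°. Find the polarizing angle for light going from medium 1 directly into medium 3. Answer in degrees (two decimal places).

tan θ_B(1→2) = n₂/n₁ = tan 54.90° = 1.4229.
tan θ_B(2→3) = n₃/n₂ = tan 58.56° = 1.6357.
n₃/n₁ = 2.3274. Then tan θ_B(1→3) = n₃/n₁, so θ_B(1→3) = arctan(2.3274) = 66.75°.

θ_B ≈ 66.75°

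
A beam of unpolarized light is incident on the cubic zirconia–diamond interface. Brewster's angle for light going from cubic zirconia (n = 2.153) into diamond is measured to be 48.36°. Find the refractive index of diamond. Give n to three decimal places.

n ≈ 2.422

Full polarization of the reflected beam means tan θ_B = n₂/n₁, where n₁ is the incident medium (cubic zirconia).
n₂ = n₁ tan θ_B = 2.153 × tan 48.36° = 2.422.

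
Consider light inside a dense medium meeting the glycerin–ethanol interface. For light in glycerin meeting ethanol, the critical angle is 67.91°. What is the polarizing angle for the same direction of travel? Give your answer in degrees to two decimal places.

At the critical angle sin θ_c = n₂/n₁, giving n₂/n₁ = sin 67.91° = 0.9266.
Then tan θ_B = n₂/n₁ = 0.9266, so θ_B = arctan 0.9266 = 42.82°.

θ_B ≈ 42.82°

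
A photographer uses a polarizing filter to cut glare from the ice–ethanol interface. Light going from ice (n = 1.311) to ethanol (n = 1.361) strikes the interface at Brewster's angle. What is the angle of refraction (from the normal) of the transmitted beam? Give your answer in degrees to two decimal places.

tan θ_B = n₂/n₁ = 1.361/1.311 = 1.0381, so θ_B = 46.07°.
The refracted ray is perpendicular to the reflected ray, so θ_t = 90° − θ_B = 43.93°.

θ_t ≈ 43.93°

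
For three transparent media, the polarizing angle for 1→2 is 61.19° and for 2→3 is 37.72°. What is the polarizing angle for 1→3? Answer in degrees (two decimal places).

θ_B ≈ 54.58°

tan θ_B(1→2) = n₂/n₁ = tan 61.19° = 1.8182.
tan θ_B(2→3) = n₃/n₂ = tan 37.72° = 0.7734.
Multiplying, n₃/n₁ = 1.8182 × 0.7734 = 1.4063, and θ_B(1→3) = arctan 1.4063 = 54.58°.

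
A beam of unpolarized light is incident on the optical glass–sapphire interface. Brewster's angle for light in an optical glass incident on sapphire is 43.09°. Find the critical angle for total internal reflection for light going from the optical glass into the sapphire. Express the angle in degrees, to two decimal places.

θ_c ≈ 69.30°

n₂/n₁ = tan 43.09° = 0.9355; the critical angle satisfies sin θ_c = n₂/n₁.
θ_c = arcsin(0.9355) = 69.30°.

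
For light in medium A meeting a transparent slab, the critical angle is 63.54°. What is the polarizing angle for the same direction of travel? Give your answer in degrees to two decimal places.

θ_B ≈ 41.84°

sin θ_c = n₂/n₁, so n₂/n₁ = sin 63.54° = 0.8952.
Brewster: tan θ_B = n₂/n₁ = 0.8952.
θ_B = arctan(0.8952) = 41.84°.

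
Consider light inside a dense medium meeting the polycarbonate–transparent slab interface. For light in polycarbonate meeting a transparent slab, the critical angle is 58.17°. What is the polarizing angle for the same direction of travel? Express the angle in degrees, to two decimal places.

sin θ_c = n₂/n₁, so n₂/n₁ = sin 58.17° = 0.8496.
Brewster: tan θ_B = n₂/n₁ = 0.8496.
θ_B = arctan(0.8496) = 40.35°.

θ_B ≈ 40.35°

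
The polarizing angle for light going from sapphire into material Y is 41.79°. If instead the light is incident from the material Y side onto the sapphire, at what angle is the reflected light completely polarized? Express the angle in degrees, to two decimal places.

Reversing the direction swaps n₁ and n₂, so tan θ_B' = 1/tan θ_B and θ_B' = 90° − θ_B.
Hence θ_B' = 90° − 41.79° = 48.21°.

θ_B' ≈ 48.21°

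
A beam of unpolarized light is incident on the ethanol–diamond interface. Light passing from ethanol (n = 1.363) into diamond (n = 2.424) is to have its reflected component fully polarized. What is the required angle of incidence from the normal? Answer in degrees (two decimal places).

θ_B ≈ 60.65°

Here n₂/n₁ = 2.424/1.363 = 1.7784, and Brewster's law gives tan θ_B = n₂/n₁.
So θ_B = arctan 1.7784 = 60.65°.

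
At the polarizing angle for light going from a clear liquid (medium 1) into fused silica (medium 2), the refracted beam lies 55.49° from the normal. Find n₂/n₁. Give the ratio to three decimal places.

θ_B + θ_t = 90°, so θ_B = 90° − 55.49° = 34.51°.
Then n₂/n₁ = tan θ_B = tan 34.51° = 0.688.

n₂/n₁ ≈ 0.688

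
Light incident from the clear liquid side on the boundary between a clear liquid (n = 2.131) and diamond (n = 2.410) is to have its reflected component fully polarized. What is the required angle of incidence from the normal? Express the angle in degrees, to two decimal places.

θ_B ≈ 48.52°

Here n₂/n₁ = 2.410/2.131 = 1.1309, and Brewster's law gives tan θ_B = n₂/n₁.
So θ_B = arctan 1.1309 = 48.52°.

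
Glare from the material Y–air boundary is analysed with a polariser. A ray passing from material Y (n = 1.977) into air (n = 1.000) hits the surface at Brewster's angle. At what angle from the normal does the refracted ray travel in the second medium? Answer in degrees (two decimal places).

tan θ_B = n₂/n₁ = 1.000/1.977 = 0.5058, so θ_B = 26.83°.
At Brewster's angle the reflected and refracted rays are perpendicular, so θ_t = 90° − θ_B = 90° − 26.83° = 63.17°.

θ_t ≈ 63.17°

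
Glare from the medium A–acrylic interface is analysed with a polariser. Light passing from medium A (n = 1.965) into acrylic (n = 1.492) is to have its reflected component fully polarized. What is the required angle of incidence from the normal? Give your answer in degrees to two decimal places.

θ_B ≈ 37.21°

Brewster's condition: tan θ_B = n₂/n₁ = 1.492/1.965 = 0.7593. Taking the arctangent, θ_B = 37.21°.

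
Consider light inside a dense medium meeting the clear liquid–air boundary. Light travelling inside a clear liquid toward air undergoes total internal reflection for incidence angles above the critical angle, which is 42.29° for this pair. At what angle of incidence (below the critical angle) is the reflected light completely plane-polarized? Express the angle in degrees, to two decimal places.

θ_B ≈ 33.94°

At the critical angle sin θ_c = n₂/n₁, giving n₂/n₁ = sin 42.29° = 0.6729.
Then tan θ_B = n₂/n₁ = 0.6729, so θ_B = arctan 0.6729 = 33.94°.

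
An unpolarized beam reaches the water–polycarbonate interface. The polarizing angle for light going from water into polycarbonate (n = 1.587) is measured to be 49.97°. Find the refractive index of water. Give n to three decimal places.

At the polarizing angle, tan θ_B = n₂/n₁ with n₁ on the incident side (water) and n₂ on the transmitted side (polycarbonate).
n₁ = n₂ / tan θ_B = 1.587 / tan 49.97° = 1.333.

n ≈ 1.333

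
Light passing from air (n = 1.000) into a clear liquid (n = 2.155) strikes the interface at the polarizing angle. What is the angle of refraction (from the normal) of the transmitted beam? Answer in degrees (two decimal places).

tan θ_B = n₂/n₁ = 2.155/1.000 = 2.1550, so θ_B = 65.11°.
Since θ_B + θ_t = 90° at Brewster incidence, θ_t = 90° − 65.11° = 24.89°.

θ_t ≈ 24.89°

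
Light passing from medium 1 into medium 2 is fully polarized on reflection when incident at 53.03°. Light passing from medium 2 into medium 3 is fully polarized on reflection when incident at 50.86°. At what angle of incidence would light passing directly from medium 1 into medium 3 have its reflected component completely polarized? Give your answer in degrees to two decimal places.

tan θ_B(1→2) = n₂/n₁ = tan 53.03° = 1.3285.
tan θ_B(2→3) = n₃/n₂ = tan 50.86° = 1.2287.
n₃/n₁ = 1.6324. Then tan θ_B(1→3) = n₃/n₁, so θ_B(1→3) = arctan(1.6324) = 58.51°.

θ_B ≈ 58.51°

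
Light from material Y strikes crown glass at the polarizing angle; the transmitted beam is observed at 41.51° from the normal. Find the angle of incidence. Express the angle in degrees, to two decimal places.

θ_B ≈ 48.49°

At Brewster's angle the reflected and refracted rays are perpendicular, so θ_B + θ_t = 90°.
θ_B = 90° − 41.51° = 48.49°.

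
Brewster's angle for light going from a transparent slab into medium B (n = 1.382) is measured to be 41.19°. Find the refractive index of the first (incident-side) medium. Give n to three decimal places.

Full polarization of the reflected beam means tan θ_B = n₂/n₁, where n₁ is the incident medium (a transparent slab).
n₁ = n₂ / tan θ_B = 1.382 / tan 41.19° = 1.579.

n ≈ 1.579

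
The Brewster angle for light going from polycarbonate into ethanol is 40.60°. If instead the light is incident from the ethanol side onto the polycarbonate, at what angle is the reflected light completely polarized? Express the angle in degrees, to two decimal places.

θ_B' ≈ 49.40°

The two Brewster angles are complementary: θ_B' = 90° − θ_B = 90° − 40.60° = 49.40°.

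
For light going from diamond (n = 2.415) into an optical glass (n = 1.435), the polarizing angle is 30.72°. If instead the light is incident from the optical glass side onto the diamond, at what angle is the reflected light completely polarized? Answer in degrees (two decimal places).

Reversing the direction swaps n₁ and n₂, so tan θ_B' = 1/tan θ_B and θ_B' = 90° − θ_B.
Hence θ_B' = 90° − 30.72° = 59.28°.

θ_B' ≈ 59.28°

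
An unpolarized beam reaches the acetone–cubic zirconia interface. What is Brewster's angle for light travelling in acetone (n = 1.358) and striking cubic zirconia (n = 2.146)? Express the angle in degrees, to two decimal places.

θ_B ≈ 57.67°

tan θ_B = n₂/n₁ = 2.146/1.358 = 1.5803.
θ_B = arctan(1.5803) = 57.67°.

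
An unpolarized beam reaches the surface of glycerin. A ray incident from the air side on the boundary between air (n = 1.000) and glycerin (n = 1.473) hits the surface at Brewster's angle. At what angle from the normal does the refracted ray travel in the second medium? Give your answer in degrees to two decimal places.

tan θ_B = n₂/n₁ = 1.473/1.000 = 1.4730, so θ_B = 55.83°.
The refracted ray is perpendicular to the reflected ray, so θ_t = 90° − θ_B = 34.17°.

θ_t ≈ 34.17°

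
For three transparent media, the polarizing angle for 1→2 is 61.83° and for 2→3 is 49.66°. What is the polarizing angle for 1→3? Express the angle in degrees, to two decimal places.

Each Brewster angle gives a ratio: n₂/n₁ = tan 61.83° = 1.8673, n₃/n₂ = tan 49.66° = 1.1775.
So n₃/n₁ = (n₂/n₁)(n₃/n₂) = 1.8673 × 1.1775 = 2.1988.
θ_B(1→3) = arctan(2.1988) = 65.54°.

θ_B ≈ 65.54°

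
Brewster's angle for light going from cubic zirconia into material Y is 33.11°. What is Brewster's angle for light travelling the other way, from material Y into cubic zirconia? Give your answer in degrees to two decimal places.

tan θ_B' = n₁/n₂ = 1/tan θ_B, so θ_B' = 90° − θ_B.
θ_B' = 90° − 33.11° = 56.89°.

θ_B' ≈ 56.89°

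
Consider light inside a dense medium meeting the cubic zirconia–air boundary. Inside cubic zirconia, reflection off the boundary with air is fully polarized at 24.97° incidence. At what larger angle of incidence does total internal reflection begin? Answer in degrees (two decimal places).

tan θ_B = n₂/n₁ = tan 24.97° = 0.4657.
Total internal reflection: sin θ_c = n₂/n₁ = 0.4657.
θ_c = arcsin(0.4657) = 27.75°.

θ_c ≈ 27.75°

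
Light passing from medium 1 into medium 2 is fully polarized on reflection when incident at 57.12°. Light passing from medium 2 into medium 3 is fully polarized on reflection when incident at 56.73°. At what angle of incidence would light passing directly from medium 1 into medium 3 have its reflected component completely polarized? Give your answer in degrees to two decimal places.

θ_B ≈ 67.02°

n₂/n₁ = tan 57.12° = 1.5469 and n₃/n₂ = tan 56.73° = 1.5241.
n₃/n₁ = 2.3577. Then tan θ_B(1→3) = n₃/n₁, so θ_B(1→3) = arctan(2.3577) = 67.02°.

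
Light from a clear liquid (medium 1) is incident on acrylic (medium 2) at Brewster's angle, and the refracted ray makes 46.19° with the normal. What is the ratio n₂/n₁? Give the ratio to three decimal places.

θ_B + θ_t = 90°, so θ_B = 90° − 46.19° = 43.81°.
Then n₂/n₁ = tan θ_B = tan 43.81° = 0.959.

n₂/n₁ ≈ 0.959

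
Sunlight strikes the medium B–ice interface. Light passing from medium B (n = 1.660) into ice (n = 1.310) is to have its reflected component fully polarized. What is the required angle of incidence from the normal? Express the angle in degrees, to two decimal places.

Brewster's condition: tan θ_B = n₂/n₁ = 1.310/1.660 = 0.7892.
So θ_B = arctan 0.7892 = 38.28°.

θ_B ≈ 38.28°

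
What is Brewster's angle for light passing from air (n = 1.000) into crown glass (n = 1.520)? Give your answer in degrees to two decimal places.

θ_B ≈ 56.66°

Here n₂/n₁ = 1.520/1.000 = 1.5200, and Brewster's law gives tan θ_B = n₂/n₁.
θ_B = arctan(1.5200) = 56.66°.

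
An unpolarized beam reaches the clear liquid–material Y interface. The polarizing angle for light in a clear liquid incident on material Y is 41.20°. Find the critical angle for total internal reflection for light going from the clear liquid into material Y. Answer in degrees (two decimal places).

θ_c ≈ 61.10°

tan θ_B = n₂/n₁ = tan 41.20° = 0.8754.
Total internal reflection: sin θ_c = n₂/n₁ = 0.8754.
θ_c = arcsin(0.8754) = 61.10°.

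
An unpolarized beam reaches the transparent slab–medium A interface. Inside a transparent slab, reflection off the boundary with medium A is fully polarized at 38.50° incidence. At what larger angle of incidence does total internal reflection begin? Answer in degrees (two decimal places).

n₂/n₁ = tan 38.50° = 0.7954; the critical angle satisfies sin θ_c = n₂/n₁.
θ_c = arcsin(0.7954) = 52.70°.

θ_c ≈ 52.70°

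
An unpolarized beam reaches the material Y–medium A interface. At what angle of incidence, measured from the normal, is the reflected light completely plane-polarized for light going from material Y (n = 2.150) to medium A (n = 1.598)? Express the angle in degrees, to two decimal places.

θ_B ≈ 36.62°

Brewster's condition: tan θ_B = n₂/n₁ = 1.598/2.150 = 0.7433.
θ_B = arctan(0.7433) = 36.62°.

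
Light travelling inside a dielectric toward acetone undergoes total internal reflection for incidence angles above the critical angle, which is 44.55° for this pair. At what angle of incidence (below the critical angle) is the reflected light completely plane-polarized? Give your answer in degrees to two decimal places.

θ_B ≈ 35.05°

sin θ_c = n₂/n₁, so n₂/n₁ = sin 44.55° = 0.7015.
Brewster: tan θ_B = n₂/n₁ = 0.7015.
θ_B = arctan(0.7015) = 35.05°.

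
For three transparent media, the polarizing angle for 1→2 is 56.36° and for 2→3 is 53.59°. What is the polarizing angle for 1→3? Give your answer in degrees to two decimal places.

θ_B ≈ 63.86°

Each Brewster angle gives a ratio: n₂/n₁ = tan 56.36° = 1.5028, n₃/n₂ = tan 53.59° = 1.3559.
n₃/n₁ = 2.0377. Then tan θ_B(1→3) = n₃/n₁, so θ_B(1→3) = arctan(2.0377) = 63.86°.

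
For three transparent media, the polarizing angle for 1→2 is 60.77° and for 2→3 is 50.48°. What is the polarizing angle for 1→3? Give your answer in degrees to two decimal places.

n₂/n₁ = tan 60.77° = 1.7871 and n₃/n₂ = tan 50.48° = 1.2122.
n₃/n₁ = 2.1664. Then tan θ_B(1→3) = n₃/n₁, so θ_B(1→3) = arctan(2.1664) = 65.22°.

θ_B ≈ 65.22°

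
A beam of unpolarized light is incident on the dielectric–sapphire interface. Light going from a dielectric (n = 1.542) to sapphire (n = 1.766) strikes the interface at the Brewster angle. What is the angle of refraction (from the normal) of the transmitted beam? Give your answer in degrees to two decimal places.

First find Brewster's angle: tan θ_B = 1.766/1.542 = 1.1453, giving θ_B = 48.87°.
At Brewster's angle the reflected and refracted rays are perpendicular, so θ_t = 90° − θ_B = 90° − 48.87° = 41.13°.

θ_t ≈ 41.13°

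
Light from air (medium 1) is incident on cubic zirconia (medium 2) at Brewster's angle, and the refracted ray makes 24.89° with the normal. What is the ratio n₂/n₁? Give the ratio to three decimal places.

n₂/n₁ ≈ 2.155

At Brewster incidence θ_B = 90° − θ_t = 90° − 24.89° = 65.11°.
tan θ_B = n₂/n₁, so n₂/n₁ = tan 65.11° = 2.155.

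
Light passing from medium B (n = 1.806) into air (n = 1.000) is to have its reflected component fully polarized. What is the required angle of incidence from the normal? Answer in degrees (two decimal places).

Brewster's condition: tan θ_B = n₂/n₁ = 1.000/1.806 = 0.5537.
So θ_B = arctan 0.5537 = 28.97°.

θ_B ≈ 28.97°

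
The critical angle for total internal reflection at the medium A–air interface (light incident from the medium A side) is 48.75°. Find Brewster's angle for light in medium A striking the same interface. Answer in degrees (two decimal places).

At the critical angle sin θ_c = n₂/n₁, giving n₂/n₁ = sin 48.75° = 0.7518.
Then tan θ_B = n₂/n₁ = 0.7518, so θ_B = arctan 0.7518 = 36.94°.

θ_B ≈ 36.94°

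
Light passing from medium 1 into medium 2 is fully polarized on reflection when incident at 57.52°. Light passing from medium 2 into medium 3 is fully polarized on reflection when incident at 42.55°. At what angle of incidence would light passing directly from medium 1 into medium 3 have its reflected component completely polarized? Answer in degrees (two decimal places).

Each Brewster angle gives a ratio: n₂/n₁ = tan 57.52° = 1.5709, n₃/n₂ = tan 42.55° = 0.9179.
Multiplying, n₃/n₁ = 1.5709 × 0.9179 = 1.4420, and θ_B(1→3) = arctan 1.4420 = 55.26°.

θ_B ≈ 55.26°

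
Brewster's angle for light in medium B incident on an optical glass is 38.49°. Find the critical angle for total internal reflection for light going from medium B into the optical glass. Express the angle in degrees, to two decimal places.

tan θ_B = n₂/n₁ = tan 38.49° = 0.7952.
Total internal reflection: sin θ_c = n₂/n₁ = 0.7952.
θ_c = arcsin(0.7952) = 52.67°.

θ_c ≈ 52.67°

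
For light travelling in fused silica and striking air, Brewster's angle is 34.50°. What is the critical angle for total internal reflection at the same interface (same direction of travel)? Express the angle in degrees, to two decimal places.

n₂/n₁ = tan 34.50° = 0.6873; the critical angle satisfies sin θ_c = n₂/n₁.
θ_c = arcsin(0.6873) = 43.42°.

θ_c ≈ 43.42°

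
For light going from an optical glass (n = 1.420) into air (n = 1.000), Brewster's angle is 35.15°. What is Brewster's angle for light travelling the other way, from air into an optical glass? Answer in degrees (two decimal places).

θ_B' ≈ 54.85°

Reversing the direction swaps n₁ and n₂, so tan θ_B' = 1/tan θ_B and θ_B' = 90° − θ_B.
Hence θ_B' = 90° − 35.15° = 54.85°.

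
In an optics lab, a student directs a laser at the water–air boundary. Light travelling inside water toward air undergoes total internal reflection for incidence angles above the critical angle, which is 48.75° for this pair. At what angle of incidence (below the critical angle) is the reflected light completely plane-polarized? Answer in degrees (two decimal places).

sin θ_c = n₂/n₁, so n₂/n₁ = sin 48.75° = 0.7518.
Brewster: tan θ_B = n₂/n₁ = 0.7518.
θ_B = arctan(0.7518) = 36.94°.

θ_B ≈ 36.94°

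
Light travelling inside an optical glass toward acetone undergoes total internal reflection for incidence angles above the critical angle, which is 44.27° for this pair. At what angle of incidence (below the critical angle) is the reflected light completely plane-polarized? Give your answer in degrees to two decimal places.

sin θ_c = n₂/n₁, so n₂/n₁ = sin 44.27° = 0.6980.
Brewster: tan θ_B = n₂/n₁ = 0.6980.
θ_B = arctan(0.6980) = 34.92°.

θ_B ≈ 34.92°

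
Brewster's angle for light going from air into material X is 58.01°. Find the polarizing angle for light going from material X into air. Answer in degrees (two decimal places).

θ_B' ≈ 31.99°

The two Brewster angles are complementary: θ_B' = 90° − θ_B = 90° − 58.01° = 31.99°.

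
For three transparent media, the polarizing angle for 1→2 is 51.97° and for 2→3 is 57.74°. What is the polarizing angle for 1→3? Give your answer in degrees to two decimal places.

θ_B ≈ 63.73°

n₂/n₁ = tan 51.97° = 1.2786 and n₃/n₂ = tan 57.74° = 1.5843.
So n₃/n₁ = (n₂/n₁)(n₃/n₂) = 1.2786 × 1.5843 = 2.0256.
θ_B(1→3) = arctan(2.0256) = 63.73°.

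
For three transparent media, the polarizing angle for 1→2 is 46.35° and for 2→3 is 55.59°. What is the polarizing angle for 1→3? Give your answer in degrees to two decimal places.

n₂/n₁ = tan 46.35° = 1.0483 and n₃/n₂ = tan 55.59° = 1.4599.
So n₃/n₁ = (n₂/n₁)(n₃/n₂) = 1.0483 × 1.4599 = 1.5304.
θ_B(1→3) = arctan(1.5304) = 56.84°.

θ_B ≈ 56.84°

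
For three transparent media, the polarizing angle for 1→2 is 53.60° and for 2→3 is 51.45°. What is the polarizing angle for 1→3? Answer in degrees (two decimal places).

θ_B ≈ 59.57°

Each Brewster angle gives a ratio: n₂/n₁ = tan 53.60° = 1.3564, n₃/n₂ = tan 51.45° = 1.2549.
n₃/n₁ = 1.7021. Then tan θ_B(1→3) = n₃/n₁, so θ_B(1→3) = arctan(1.7021) = 59.57°.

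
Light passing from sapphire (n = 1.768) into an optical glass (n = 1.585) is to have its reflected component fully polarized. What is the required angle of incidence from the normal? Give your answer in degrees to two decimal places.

Here n₂/n₁ = 1.585/1.768 = 0.8965, and Brewster's law gives tan θ_B = n₂/n₁.
θ_B = arctan(0.8965) = 41.88°.

θ_B ≈ 41.88°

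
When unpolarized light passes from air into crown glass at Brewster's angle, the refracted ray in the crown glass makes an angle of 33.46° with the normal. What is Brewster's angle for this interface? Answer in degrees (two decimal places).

θ_B ≈ 56.54°

At Brewster's angle the reflected and refracted rays are perpendicular, so θ_B + θ_t = 90°.
θ_B = 90° − 33.46° = 56.54°.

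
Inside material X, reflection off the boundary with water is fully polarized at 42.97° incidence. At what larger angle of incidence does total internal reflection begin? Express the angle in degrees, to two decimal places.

n₂/n₁ = tan 42.97° = 0.9315; the critical angle satisfies sin θ_c = n₂/n₁.
θ_c = arcsin(0.9315) = 68.68°.

θ_c ≈ 68.68°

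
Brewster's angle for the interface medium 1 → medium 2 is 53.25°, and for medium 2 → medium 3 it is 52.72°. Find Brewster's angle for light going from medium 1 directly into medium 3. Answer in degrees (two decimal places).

θ_B ≈ 60.38°

tan θ_B(1→2) = n₂/n₁ = tan 53.25° = 1.3392.
tan θ_B(2→3) = n₃/n₂ = tan 52.72° = 1.3136.
So n₃/n₁ = (n₂/n₁)(n₃/n₂) = 1.3392 × 1.3136 = 1.7592.
θ_B(1→3) = arctan(1.7592) = 60.38°.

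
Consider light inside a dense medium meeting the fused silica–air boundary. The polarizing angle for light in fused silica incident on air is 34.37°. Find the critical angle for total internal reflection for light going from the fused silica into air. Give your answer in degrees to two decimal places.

θ_c ≈ 43.15°

From Brewster, n₂/n₁ = tan θ_B = tan 34.37° = 0.6839.
Then sin θ_c = n₂/n₁ = 0.6839, so θ_c = arcsin 0.6839 = 43.15°.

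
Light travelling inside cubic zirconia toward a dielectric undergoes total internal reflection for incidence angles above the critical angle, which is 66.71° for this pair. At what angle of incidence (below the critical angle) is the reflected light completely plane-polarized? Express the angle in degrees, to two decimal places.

n₂/n₁ = sin θ_c = sin 66.71° = 0.9185.
tan θ_B equals the same ratio, so θ_B = arctan(0.9185) = 42.57°.

θ_B ≈ 42.57°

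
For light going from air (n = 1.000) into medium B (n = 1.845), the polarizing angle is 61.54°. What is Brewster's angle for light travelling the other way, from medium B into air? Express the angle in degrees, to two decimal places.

Reversing the direction swaps n₁ and n₂, so tan θ_B' = 1/tan θ_B and θ_B' = 90° − θ_B.
Hence θ_B' = 90° − 61.54° = 28.46°.

θ_B' ≈ 28.46°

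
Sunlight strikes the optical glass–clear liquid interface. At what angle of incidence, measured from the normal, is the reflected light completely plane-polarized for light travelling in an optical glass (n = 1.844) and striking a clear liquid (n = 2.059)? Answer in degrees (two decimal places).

Brewster's condition: tan θ_B = n₂/n₁ = 2.059/1.844 = 1.1166.
θ_B = arctan(1.1166) = 48.15°.

θ_B ≈ 48.15°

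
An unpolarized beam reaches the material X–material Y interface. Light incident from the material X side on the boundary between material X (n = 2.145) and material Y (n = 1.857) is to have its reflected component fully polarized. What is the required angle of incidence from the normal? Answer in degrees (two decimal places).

Brewster's condition: tan θ_B = n₂/n₁ = 1.857/2.145 = 0.8657.
So θ_B = arctan 0.8657 = 40.88°.

θ_B ≈ 40.88°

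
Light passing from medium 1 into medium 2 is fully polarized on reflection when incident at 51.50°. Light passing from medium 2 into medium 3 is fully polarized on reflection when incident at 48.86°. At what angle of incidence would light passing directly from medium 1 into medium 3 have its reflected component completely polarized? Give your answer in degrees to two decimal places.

n₂/n₁ = tan 51.50° = 1.2572 and n₃/n₂ = tan 48.86° = 1.1447.
So n₃/n₁ = (n₂/n₁)(n₃/n₂) = 1.2572 × 1.1447 = 1.4391.
θ_B(1→3) = arctan(1.4391) = 55.21°.

θ_B ≈ 55.21°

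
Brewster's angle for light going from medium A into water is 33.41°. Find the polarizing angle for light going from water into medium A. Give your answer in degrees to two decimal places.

Reversing the direction swaps n₁ and n₂, so tan θ_B' = 1/tan θ_B and θ_B' = 90° − θ_B.
Hence θ_B' = 90° − 33.41° = 56.59°.

θ_B' ≈ 56.59°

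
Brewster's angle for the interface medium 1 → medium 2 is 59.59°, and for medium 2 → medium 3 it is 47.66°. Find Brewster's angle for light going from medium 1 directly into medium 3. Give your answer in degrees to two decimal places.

θ_B ≈ 61.86°

Each Brewster angle gives a ratio: n₂/n₁ = tan 59.59° = 1.7038, n₃/n₂ = tan 47.66° = 1.0974.
n₃/n₁ = 1.8698. Then tan θ_B(1→3) = n₃/n₁, so θ_B(1→3) = arctan(1.8698) = 61.86°.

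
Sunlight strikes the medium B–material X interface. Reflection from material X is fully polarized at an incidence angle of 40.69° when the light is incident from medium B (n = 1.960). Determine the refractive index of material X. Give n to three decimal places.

n ≈ 1.685

Brewster's law: tan θ_B = n₂/n₁ (light incident in medium B, refracted into material X).
n₂ = n₁ tan θ_B = 1.960 × tan 40.69° = 1.685.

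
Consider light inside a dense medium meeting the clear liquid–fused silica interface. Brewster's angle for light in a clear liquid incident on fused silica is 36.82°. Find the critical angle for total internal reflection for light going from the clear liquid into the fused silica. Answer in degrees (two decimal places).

From Brewster, n₂/n₁ = tan θ_B = tan 36.82° = 0.7486.
Then sin θ_c = n₂/n₁ = 0.7486, so θ_c = arcsin 0.7486 = 48.47°.

θ_c ≈ 48.47°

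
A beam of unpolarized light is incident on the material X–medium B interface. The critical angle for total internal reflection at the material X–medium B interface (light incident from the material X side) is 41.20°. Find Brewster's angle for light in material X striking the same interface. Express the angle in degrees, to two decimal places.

At the critical angle sin θ_c = n₂/n₁, giving n₂/n₁ = sin 41.20° = 0.6587.
Then tan θ_B = n₂/n₁ = 0.6587, so θ_B = arctan 0.6587 = 33.37°.

θ_B ≈ 33.37°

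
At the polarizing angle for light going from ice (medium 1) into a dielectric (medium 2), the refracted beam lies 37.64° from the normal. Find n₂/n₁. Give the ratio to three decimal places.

n₂/n₁ ≈ 1.297

θ_B + θ_t = 90°, so θ_B = 90° − 37.64° = 52.36°.
Then n₂/n₁ = tan θ_B = tan 52.36° = 1.297.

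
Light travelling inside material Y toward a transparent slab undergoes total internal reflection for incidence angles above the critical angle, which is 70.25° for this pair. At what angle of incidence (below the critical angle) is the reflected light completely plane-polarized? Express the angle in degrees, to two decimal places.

sin θ_c = n₂/n₁, so n₂/n₁ = sin 70.25° = 0.9412.
Brewster: tan θ_B = n₂/n₁ = 0.9412.
θ_B = arctan(0.9412) = 43.26°.

θ_B ≈ 43.26°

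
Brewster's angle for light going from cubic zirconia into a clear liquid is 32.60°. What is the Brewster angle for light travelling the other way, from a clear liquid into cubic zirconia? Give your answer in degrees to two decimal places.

The two Brewster angles are complementary: θ_B' = 90° − θ_B = 90° − 32.60° = 57.40°.

θ_B' ≈ 57.40°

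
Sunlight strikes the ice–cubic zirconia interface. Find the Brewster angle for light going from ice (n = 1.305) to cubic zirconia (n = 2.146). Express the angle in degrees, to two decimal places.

Here n₂/n₁ = 2.146/1.305 = 1.6444, and Brewster's law gives tan θ_B = n₂/n₁.
θ_B = arctan(1.6444) = 58.70°.

θ_B ≈ 58.70°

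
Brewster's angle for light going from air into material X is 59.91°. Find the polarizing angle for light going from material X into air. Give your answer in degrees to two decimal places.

The two Brewster angles are complementary: θ_B' = 90° − θ_B = 90° − 59.91° = 30.09°.

θ_B' ≈ 30.09°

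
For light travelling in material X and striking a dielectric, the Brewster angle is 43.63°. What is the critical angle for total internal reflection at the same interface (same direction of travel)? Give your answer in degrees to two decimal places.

tan θ_B = n₂/n₁ = tan 43.63° = 0.9533.
Total internal reflection: sin θ_c = n₂/n₁ = 0.9533.
θ_c = arcsin(0.9533) = 72.42°.

θ_c ≈ 72.42°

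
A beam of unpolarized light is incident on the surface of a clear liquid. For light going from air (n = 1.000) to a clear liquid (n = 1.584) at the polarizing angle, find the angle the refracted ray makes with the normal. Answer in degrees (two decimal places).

tan θ_B = n₂/n₁ = 1.584/1.000 = 1.5840, so θ_B = 57.74°.
The refracted ray is perpendicular to the reflected ray, so θ_t = 90° − θ_B = 32.26°.

θ_t ≈ 32.26°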